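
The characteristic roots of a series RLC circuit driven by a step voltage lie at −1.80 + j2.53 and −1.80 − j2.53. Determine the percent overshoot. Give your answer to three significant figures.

|pole| = ω_n = √(1.80² + 2.53²) = 3.10 rad/s; ζ = cos θ = σ/ω_n = 0.580.
Overshoot: exp(−π·0.580/√(1−0.580²)) = 0.107, i.e. 10.7%.

%OS ≈ 10.7%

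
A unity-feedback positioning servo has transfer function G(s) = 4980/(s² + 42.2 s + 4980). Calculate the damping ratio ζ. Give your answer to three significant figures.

ζ ≈ 0.299

Comparing the denominator to s² + 2ζω_n s + ω_n²: ω_n = √4980 = 70.6 rad/s, and 2ζω_n = 42.2 so ζ = 42.2/(2·70.6) = 0.299.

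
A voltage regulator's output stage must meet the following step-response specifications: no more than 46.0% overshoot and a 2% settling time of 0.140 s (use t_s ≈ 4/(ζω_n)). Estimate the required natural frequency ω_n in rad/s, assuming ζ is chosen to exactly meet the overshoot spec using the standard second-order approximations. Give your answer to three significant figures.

ζ = −ln(OS)/√(π² + (ln OS)²). With OS = 0.460, ln OS = −0.7765 and ζ = 0.7765/3.236 = 0.240.
Then ω_n = 4/(ζ t_s) = 4/(0.240 × 0.140) = 119 rad/s.

ω_n ≈ 119 rad/s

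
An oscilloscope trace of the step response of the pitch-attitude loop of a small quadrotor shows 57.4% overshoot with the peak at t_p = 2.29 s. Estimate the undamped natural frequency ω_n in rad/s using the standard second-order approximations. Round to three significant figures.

From the overshoot, ζ = −ln(OS)/√(π²+ln²(OS)) = 0.174.
From t_p = π/ω_d, ω_d = π/2.29 = 1.37 rad/s, so ω_n = ω_d/√(1−ζ²) = 1.39 rad/s.

ω_n ≈ 1.39 rad/s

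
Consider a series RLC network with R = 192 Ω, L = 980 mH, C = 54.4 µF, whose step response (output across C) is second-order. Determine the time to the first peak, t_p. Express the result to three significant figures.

For a series RLC circuit (capacitor voltage as output), ω_n = 1/√(LC) = 1/√(980 mH · 54.4 µF) = 137 rad/s.
ζ = (R/2)·√(C/L) = (192/2)·√(54.4 µF/980 mH) = 0.715.
ω_d = 137·√(1 − 0.715²) = 95.7 rad/s. t_p = π/ω_d = 0.0328 s.

t_p ≈ 0.0328 s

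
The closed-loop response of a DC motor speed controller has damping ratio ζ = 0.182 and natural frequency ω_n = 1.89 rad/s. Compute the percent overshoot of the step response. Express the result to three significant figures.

%OS ≈ 55.9%

For an underdamped second-order system, %OS = 100·exp(−πζ/√(1−ζ²)).
πζ/√(1−ζ²) = π·0.182/√(1−0.0331) = 0.5815, so %OS = 100·e^(−0.5815) = 55.9%.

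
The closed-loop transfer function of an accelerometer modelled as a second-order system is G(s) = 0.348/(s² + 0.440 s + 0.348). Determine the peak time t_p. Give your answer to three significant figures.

ω_n = √0.348 = 0.590 rad/s; ζ = 0.440/(2·0.590) = 0.373.
The damped frequency ω_d = ω_n√(1−ζ²) = 0.547 rad/s. Then t_p = π/ω_d = 5.74 s.

t_p ≈ 5.74 s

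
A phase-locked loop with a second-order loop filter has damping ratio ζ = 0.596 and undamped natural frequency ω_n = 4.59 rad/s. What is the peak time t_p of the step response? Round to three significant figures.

t_p ≈ 0.852 s

The damped frequency is ω_d = ω_n√(1−ζ²) = 4.59·√(1−0.355) = 3.69 rad/s.
Peak time t_p = π/ω_d = π/3.69 = 0.852 s.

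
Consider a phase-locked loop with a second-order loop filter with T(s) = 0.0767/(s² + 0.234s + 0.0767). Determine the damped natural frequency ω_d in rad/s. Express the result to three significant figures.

ω_d ≈ 0.251 rad/s

Comparing the denominator to s² + 2ζω_n s + ω_n²: ω_n = √0.0767 = 0.277 rad/s, and 2ζω_n = 0.234 so ζ = 0.234/(2·0.277) = 0.422.
The damped frequency ω_d = ω_n√(1−ζ²) = 0.251 rad/s.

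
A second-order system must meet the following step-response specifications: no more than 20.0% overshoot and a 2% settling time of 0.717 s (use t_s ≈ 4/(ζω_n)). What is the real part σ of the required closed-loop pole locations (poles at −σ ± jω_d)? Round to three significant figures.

σ ≈ 5.58

The settling-time spec alone fixes σ = ζω_n = 4/t_s = 4/0.717 = 5.58.
(Overshoot then fixes ζ = 0.456 and hence ω_d = σ·√(1−ζ²)/ζ = 10.9 rad/s.)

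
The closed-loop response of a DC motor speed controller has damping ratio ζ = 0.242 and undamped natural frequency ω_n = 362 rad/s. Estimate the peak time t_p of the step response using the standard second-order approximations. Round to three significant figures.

The damped frequency is ω_d = ω_n√(1−ζ²) = 362·√(1−0.0586) = 351 rad/s.
Peak time t_p = π/ω_d = π/351 = 0.00894 s.

t_p ≈ 0.00894 s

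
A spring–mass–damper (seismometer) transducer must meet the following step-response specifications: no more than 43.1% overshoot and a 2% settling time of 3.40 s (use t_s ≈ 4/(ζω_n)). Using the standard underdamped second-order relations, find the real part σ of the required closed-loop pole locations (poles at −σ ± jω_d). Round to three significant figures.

σ ≈ 1.18

The settling-time spec alone fixes σ = ζω_n = 4/t_s = 4/3.40 = 1.18.
(Overshoot then fixes ζ = 0.259 and hence ω_d = σ·√(1−ζ²)/ζ = 4.39 rad/s.)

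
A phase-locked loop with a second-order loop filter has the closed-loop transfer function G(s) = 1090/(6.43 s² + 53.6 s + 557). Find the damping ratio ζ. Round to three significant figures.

Dividing through by 6.43: denominator becomes s² + 8.336 s + 86.63.
So ω_n = √86.63 = 9.31 rad/s and ζ = 8.336/(2·9.31) = 0.448.

ζ ≈ 0.448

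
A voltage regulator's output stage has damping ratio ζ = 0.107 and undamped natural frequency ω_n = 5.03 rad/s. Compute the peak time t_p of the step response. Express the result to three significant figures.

t_p ≈ 0.628 s

The damped frequency is ω_d = ω_n√(1−ζ²) = 5.03·√(1−0.0114) = 5.00 rad/s.
Peak time t_p = π/ω_d = π/5.00 = 0.628 s.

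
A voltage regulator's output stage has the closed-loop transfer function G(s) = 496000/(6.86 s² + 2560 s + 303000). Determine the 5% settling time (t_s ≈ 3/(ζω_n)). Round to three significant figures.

Dividing through by 6.86: denominator becomes s² + 373.2 s + 44170.
So ω_n = √44170 = 210 rad/s and ζ = 373.2/(2·210) = 0.888.
t_s ≈ 3/(ζω_n) = 0.0161 s.

t_s ≈ 0.0161 s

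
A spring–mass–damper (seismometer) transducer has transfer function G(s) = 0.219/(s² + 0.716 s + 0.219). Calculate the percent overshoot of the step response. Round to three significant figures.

Matching coefficients with s² + 2ζω_n s + ω_n² gives ω_n² = 0.219 ⇒ ω_n = 0.468 rad/s, and ζ = 0.716/(2ω_n) = 0.765.
%OS = 100·exp(−πζ/√(1−ζ²)) = 2.40%.

%OS ≈ 2.40%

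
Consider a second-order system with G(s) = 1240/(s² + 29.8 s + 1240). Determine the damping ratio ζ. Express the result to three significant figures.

Comparing the denominator to s² + 2ζω_n s + ω_n²: ω_n = √1240 = 35.2 rad/s, and 2ζω_n = 29.8 so ζ = 29.8/(2·35.2) = 0.423.

ζ ≈ 0.423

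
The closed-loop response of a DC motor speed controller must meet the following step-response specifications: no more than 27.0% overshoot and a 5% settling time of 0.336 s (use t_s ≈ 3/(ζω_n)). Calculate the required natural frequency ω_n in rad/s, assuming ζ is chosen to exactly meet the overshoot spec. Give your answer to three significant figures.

ζ = −ln(OS)/√(π² + (ln OS)²). With OS = 0.270, ln OS = −1.309 and ζ = 1.309/3.404 = 0.385.
From t_s ≈ 3/(ζω_n): ω_n = 3/(ζ·t_s) = 3/(0.385·0.336) = 23.2 rad/s.

ω_n ≈ 23.2 rad/s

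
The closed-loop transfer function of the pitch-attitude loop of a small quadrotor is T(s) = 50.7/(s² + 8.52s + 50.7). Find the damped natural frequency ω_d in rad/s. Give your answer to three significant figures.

Comparing the denominator to s² + 2ζω_n s + ω_n²: ω_n = √50.7 = 7.12 rad/s, and 2ζω_n = 8.52 so ζ = 8.52/(2·7.12) = 0.598.
ω_d = ω_n√(1−ζ²) = 5.71 rad/s.

ω_d ≈ 5.71 rad/s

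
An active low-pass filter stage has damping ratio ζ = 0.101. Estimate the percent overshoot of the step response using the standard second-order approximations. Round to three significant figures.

%OS ≈ 72.7%

For an underdamped second-order system, %OS = 100·exp(−πζ/√(1−ζ²)).
πζ/√(1−ζ²) = π·0.101/√(1−0.0102) = 0.3189, so %OS = 100·e^(−0.3189) = 72.7%.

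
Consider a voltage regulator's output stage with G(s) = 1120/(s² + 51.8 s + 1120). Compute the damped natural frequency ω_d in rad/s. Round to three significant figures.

Comparing the denominator to s² + 2ζω_n s + ω_n²: ω_n = √1120 = 33.5 rad/s, and 2ζω_n = 51.8 so ζ = 51.8/(2·33.5) = 0.774.
The damped frequency ω_d = ω_n√(1−ζ²) = 21.2 rad/s.

ω_d ≈ 21.2 rad/s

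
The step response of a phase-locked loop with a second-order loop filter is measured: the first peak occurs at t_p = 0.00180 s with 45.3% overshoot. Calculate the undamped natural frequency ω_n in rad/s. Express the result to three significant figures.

From the overshoot, ζ = −ln(OS)/√(π²+ln²(OS)) = 0.244.
t_p = π/ω_d ⇒ ω_d = 1750 rad/s; then ω_n = ω_d/√(1−ζ²) = 1800 rad/s.

ω_n ≈ 1800 rad/s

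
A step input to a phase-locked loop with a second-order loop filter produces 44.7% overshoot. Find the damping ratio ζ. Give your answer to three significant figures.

Inverting the overshoot relation: ζ = |ln 0.447|/√(π² + ln²0.447) = 0.248.

ζ ≈ 0.248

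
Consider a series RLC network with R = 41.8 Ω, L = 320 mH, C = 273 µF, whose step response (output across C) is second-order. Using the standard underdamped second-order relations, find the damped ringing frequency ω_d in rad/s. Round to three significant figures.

ω_d ≈ 84.7 rad/s

For a series RLC circuit (capacitor voltage as output), ω_n = 1/√(LC) = 1/√(320 mH · 273 µF) = 107 rad/s.
ζ = (R/2)·√(C/L) = (41.8/2)·√(273 µF/320 mH) = 0.610.
ω_d = 107·√(1 − 0.610²) = 84.7 rad/s.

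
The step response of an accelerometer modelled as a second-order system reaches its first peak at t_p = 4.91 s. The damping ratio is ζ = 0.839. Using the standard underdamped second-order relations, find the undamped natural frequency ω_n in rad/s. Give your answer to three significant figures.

ω_n ≈ 1.18 rad/s

Peak time t_p = π/ω_d, so ω_d = π/t_p = π/4.91 = 0.640 rad/s.
ω_n = ω_d/√(1−ζ²) = 0.640/√0.296 = 1.18 rad/s.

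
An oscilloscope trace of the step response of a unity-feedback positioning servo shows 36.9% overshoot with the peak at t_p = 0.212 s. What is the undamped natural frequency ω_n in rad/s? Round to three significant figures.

The overshoot fixes ζ = −ln(OS)/√(π²+ln²(OS)) = 0.302.
t_p = π/ω_d ⇒ ω_d = 14.8 rad/s; then ω_n = ω_d/√(1−ζ²) = 15.5 rad/s.

ω_n ≈ 15.5 rad/s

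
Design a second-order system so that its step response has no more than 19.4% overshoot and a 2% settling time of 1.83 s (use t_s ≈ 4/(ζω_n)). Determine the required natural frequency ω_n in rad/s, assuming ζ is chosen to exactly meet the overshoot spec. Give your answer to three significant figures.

From %OS = 100·exp(−πζ/√(1−ζ²)), invert to get ζ = −ln(OS)/√(π² + ln²(OS)) with OS = 0.194.
−ln 0.194 = 1.640, so ζ = 1.640/√(π² + 2.689) = 0.463.
Then ω_n = 4/(ζ t_s) = 4/(0.463 × 1.83) = 4.72 rad/s.

ω_n ≈ 4.72 rad/s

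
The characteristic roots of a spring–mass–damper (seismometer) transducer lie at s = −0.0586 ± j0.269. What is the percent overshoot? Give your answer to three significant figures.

|pole| = ω_n = √(0.0586² + 0.269²) = 0.275 rad/s; ζ = cos θ = σ/ω_n = 0.213.
%OS = 100 e^{−πζ/√(1−ζ²)} with ζ = 0.213 gives 50.4%.

%OS ≈ 50.4%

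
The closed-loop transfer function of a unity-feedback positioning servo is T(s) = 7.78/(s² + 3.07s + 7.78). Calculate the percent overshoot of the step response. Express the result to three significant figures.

%OS ≈ 12.6%

ω_n = √7.78 = 2.79 rad/s; ζ = 3.07/(2·2.79) = 0.550.
%OS = 100·exp(−πζ/√(1−ζ²)) = 12.6%.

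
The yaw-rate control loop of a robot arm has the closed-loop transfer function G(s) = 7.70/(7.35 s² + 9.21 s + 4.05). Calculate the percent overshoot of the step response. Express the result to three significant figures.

%OS ≈ 0.712%

Dividing through by 7.35: denominator becomes s² + 1.253 s + 0.5510.
So ω_n = √0.5510 = 0.742 rad/s and ζ = 1.253/(2·0.742) = 0.844.
%OS = 100 e^{−πζ/√(1−ζ²)} with ζ = 0.844 gives 0.712%.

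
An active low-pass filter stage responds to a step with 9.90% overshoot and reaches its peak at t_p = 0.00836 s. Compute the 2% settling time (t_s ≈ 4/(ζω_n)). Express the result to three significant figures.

t_s ≈ 0.0145 s

From the overshoot, ζ = −ln(OS)/√(π²+ln²(OS)) = 0.593.
t_p = π/ω_d ⇒ ω_d = 376 rad/s; then ω_n = ω_d/√(1−ζ²) = 467 rad/s.
t_s ≈ 4/(ζω_n) = 4/(0.593·467) = 0.0145 s.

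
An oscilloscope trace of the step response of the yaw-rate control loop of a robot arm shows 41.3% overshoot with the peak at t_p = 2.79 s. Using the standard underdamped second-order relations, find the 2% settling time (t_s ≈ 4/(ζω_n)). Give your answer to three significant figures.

t_s ≈ 12.6 s

The overshoot fixes ζ = −ln(OS)/√(π²+ln²(OS)) = 0.271.
t_p = π/ω_d ⇒ ω_d = 1.13 rad/s; then ω_n = ω_d/√(1−ζ²) = 1.17 rad/s.
t_s ≈ 4/(ζω_n) = 4/(0.271·1.17) = 12.6 s.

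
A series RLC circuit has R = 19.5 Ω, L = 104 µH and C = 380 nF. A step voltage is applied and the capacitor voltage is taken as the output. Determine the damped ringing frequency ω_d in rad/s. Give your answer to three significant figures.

For a series RLC circuit (capacitor voltage as output), ω_n = 1/√(LC) = 1/√(104 µH · 380 nF) = 159000 rad/s.
ζ = (R/2)·√(C/L) = (19.5/2)·√(380 nF/104 µH) = 0.589.
The damped frequency ω_d = ω_n√(1−ζ²) = 129000 rad/s.

ω_d ≈ 129000 rad/s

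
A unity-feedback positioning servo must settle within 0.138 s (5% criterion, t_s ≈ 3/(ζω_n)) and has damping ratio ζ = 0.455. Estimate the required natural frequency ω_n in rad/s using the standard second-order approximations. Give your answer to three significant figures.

Rearranging t_s ≈ 3/(ζω_n) gives ω_n = 3/(ζ·t_s) = 3/(0.455 × 0.138) = 47.8 rad/s.

ω_n ≈ 47.8 rad/s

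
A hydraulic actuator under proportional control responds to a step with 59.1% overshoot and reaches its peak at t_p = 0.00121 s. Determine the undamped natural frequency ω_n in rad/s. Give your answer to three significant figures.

ω_n ≈ 2630 rad/s

ζ from %OS: ζ = |ln 0.591|/√(π²+ln²0.591) = 0.165.
t_p = π/ω_d ⇒ ω_d = 2600 rad/s; then ω_n = ω_d/√(1−ζ²) = 2630 rad/s.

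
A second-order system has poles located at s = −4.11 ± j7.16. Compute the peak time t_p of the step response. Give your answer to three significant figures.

t_p = π/ω_d with ω_d = 7.16 (the imaginary part), so t_p = 0.439 s.

t_p ≈ 0.439 s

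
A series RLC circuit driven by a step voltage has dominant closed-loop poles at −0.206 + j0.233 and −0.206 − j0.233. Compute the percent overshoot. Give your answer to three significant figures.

%OS ≈ 6.22%

With σ = 0.206, ω_d = 0.233: ω_n = √(σ²+ω_d²) = 0.311 rad/s, ζ = σ/ω_n = 0.662.
%OS = 100 e^{−πζ/√(1−ζ²)} with ζ = 0.662 gives 6.22%.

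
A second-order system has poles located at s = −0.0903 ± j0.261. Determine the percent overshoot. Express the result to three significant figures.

%OS ≈ 33.7%

|pole| = ω_n = √(0.0903² + 0.261²) = 0.276 rad/s; ζ = cos θ = σ/ω_n = 0.327.
Overshoot: exp(−π·0.327/√(1−0.327²)) = 0.337, i.e. 33.7%.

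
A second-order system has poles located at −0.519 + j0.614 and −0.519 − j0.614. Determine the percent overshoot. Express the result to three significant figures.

The poles are at −σ ± jω_d with σ = 0.519 and ω_d = 0.614, so ω_n = √(σ²+ω_d²) = 0.804 rad/s and ζ = σ/ω_n = 0.646.
%OS = 100·exp(−πζ/√(1−ζ²)) = 7.03%.

%OS ≈ 7.03%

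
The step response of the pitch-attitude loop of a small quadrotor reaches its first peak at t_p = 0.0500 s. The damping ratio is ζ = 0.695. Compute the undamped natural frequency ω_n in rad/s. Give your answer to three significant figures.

Peak time t_p = π/ω_d, so ω_d = π/t_p = π/0.0500 = 62.8 rad/s.
ω_n = ω_d/√(1−ζ²) = 62.8/√0.517 = 87.4 rad/s.

ω_n ≈ 87.4 rad/s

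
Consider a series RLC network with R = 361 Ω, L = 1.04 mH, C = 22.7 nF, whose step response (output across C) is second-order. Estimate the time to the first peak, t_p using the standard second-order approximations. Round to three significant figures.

t_p ≈ 0.0000284 s

For a series RLC circuit (capacitor voltage as output), ω_n = 1/√(LC) = 1/√(1.04 mH · 22.7 nF) = 206000 rad/s.
ζ = (R/2)·√(C/L) = (361/2)·√(22.7 nF/1.04 mH) = 0.843.
The damped frequency ω_d = ω_n√(1−ζ²) = 111000 rad/s. t_p = π/ω_d = 0.0000284 s.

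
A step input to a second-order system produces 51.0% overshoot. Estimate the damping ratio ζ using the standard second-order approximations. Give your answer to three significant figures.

ζ ≈ 0.210

Inverting the overshoot relation: ζ = |ln 0.510|/√(π² + ln²0.510) = 0.210.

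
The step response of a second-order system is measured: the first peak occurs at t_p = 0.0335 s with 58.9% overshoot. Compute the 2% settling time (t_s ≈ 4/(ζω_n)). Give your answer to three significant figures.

t_s ≈ 0.253 s

From the overshoot, ζ = −ln(OS)/√(π²+ln²(OS)) = 0.166.
t_p = π/ω_d ⇒ ω_d = 93.8 rad/s; then ω_n = ω_d/√(1−ζ²) = 95.1 rad/s.
t_s ≈ 4/(ζω_n) = 4/(0.166·95.1) = 0.253 s.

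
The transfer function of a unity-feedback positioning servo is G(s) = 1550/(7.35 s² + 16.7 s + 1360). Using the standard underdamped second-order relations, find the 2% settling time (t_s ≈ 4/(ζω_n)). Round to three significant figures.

t_s ≈ 3.52 s

Dividing through by 7.35: denominator becomes s² + 2.272 s + 185.0.
So ω_n = √185.0 = 13.6 rad/s and ζ = 2.272/(2·13.6) = 0.0835.
t_s ≈ 4/(ζω_n) = 3.52 s.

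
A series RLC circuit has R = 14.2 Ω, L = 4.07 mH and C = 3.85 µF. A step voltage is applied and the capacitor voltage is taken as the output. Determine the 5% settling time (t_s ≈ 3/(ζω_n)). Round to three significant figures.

For a series RLC circuit (capacitor voltage as output), ω_n = 1/√(LC) = 1/√(4.07 mH · 3.85 µF) = 7990 rad/s.
ζ = (R/2)·√(C/L) = (14.2/2)·√(3.85 µF/4.07 mH) = 0.218.
t_s ≈ 3/(ζω_n) = 0.00172 s.

t_s ≈ 0.00172 s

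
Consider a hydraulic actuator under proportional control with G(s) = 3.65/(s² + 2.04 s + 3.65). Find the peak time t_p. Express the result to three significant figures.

t_p ≈ 1.94 s

Comparing the denominator to s² + 2ζω_n s + ω_n²: ω_n = √3.65 = 1.91 rad/s, and 2ζω_n = 2.04 so ζ = 2.04/(2·1.91) = 0.534.
The damped frequency ω_d = ω_n√(1−ζ²) = 1.62 rad/s. Then t_p = π/ω_d = 1.94 s.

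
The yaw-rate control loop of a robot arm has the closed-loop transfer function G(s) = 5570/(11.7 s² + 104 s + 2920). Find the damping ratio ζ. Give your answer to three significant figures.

Dividing through by 11.7: denominator becomes s² + 8.889 s + 249.6.
So ω_n = √249.6 = 15.8 rad/s and ζ = 8.889/(2·15.8) = 0.281.

ζ ≈ 0.281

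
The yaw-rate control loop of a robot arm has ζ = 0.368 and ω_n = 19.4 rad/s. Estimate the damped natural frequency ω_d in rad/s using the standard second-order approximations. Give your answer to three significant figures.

ω_d ≈ 18.0 rad/s

ω_d = ω_n√(1−ζ²) = 19.4·√0.865 = 18.0 rad/s.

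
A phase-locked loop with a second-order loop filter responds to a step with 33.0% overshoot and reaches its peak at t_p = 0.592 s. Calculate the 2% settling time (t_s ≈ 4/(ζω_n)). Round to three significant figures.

The overshoot fixes ζ = −ln(OS)/√(π²+ln²(OS)) = 0.333.
From t_p = π/ω_d, ω_d = π/0.592 = 5.31 rad/s, so ω_n = ω_d/√(1−ζ²) = 5.63 rad/s.
t_s ≈ 4/(ζω_n) = 4/(0.333·5.63) = 2.14 s.

t_s ≈ 2.14 s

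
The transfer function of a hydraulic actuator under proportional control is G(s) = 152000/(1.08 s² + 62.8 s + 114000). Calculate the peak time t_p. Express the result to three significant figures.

Dividing through by 1.08: denominator becomes s² + 58.15 s + 105600.
So ω_n = √105600 = 325 rad/s and ζ = 58.15/(2·325) = 0.0895.
ω_d = 325·√(1 − 0.0895²) = 324 rad/s. t_p = π/ω_d = 0.00971 s.

t_p ≈ 0.00971 s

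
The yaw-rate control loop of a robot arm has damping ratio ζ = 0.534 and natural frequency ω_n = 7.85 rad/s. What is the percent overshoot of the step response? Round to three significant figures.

For an underdamped second-order system, %OS = 100·exp(−πζ/√(1−ζ²)).
πζ/√(1−ζ²) = π·0.534/√(1−0.285) = 1.984, so %OS = 100·e^(−1.984) = 13.7%.

%OS ≈ 13.7%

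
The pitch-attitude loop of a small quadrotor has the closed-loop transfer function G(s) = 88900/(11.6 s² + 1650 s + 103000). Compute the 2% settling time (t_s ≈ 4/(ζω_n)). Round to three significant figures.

Dividing through by 11.6: denominator becomes s² + 142.2 s + 8879.
So ω_n = √8879 = 94.2 rad/s and ζ = 142.2/(2·94.2) = 0.755.
t_s ≈ 4/(ζω_n) = 0.0562 s.

t_s ≈ 0.0562 s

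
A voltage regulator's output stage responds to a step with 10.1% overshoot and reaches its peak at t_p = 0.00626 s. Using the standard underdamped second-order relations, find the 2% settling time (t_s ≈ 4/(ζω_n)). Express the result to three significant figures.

From the overshoot, ζ = −ln(OS)/√(π²+ln²(OS)) = 0.589.
t_p = π/ω_d ⇒ ω_d = 502 rad/s; then ω_n = ω_d/√(1−ζ²) = 621 rad/s.
t_s ≈ 4/(ζω_n) = 4/(0.589·621) = 0.0109 s.

t_s ≈ 0.0109 s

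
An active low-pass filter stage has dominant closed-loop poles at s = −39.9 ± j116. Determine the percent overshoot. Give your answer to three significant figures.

|pole| = ω_n = √(39.9² + 116²) = 123 rad/s; ζ = cos θ = σ/ω_n = 0.325.
Overshoot: exp(−π·0.325/√(1−0.325²)) = 0.339, i.e. 33.9%.

%OS ≈ 33.9%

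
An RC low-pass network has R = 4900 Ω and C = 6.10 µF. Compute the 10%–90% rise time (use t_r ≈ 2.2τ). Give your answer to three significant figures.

t_r ≈ 0.0658 s

τ = RC = 4900 × 6.10 µF = 0.0299 s.
t_r ≈ 2.2τ = 0.0658 s.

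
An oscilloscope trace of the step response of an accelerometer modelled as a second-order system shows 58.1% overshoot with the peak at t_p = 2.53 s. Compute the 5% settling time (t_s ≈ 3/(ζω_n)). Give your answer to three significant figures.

From the overshoot, ζ = −ln(OS)/√(π²+ln²(OS)) = 0.170.
From t_p = π/ω_d, ω_d = π/2.53 = 1.24 rad/s, so ω_n = ω_d/√(1−ζ²) = 1.26 rad/s.
t_s ≈ 3/(ζω_n) = 3/(0.170·1.26) = 14.0 s.

t_s ≈ 14.0 s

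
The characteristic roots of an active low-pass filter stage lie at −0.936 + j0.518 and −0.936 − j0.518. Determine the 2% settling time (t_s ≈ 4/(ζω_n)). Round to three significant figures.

t_s ≈ 4.27 s

For poles at −σ ± jω_d, ζω_n = σ = 0.936, so t_s ≈ 4/σ = 4.27 s.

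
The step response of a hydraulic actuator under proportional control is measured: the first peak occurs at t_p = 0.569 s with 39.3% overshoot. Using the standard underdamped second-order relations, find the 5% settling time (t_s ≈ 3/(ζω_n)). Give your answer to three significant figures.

The overshoot fixes ζ = −ln(OS)/√(π²+ln²(OS)) = 0.285.
t_p = π/ω_d ⇒ ω_d = 5.52 rad/s; then ω_n = ω_d/√(1−ζ²) = 5.76 rad/s.
t_s ≈ 3/(ζω_n) = 3/(0.285·5.76) = 1.83 s.

t_s ≈ 1.83 s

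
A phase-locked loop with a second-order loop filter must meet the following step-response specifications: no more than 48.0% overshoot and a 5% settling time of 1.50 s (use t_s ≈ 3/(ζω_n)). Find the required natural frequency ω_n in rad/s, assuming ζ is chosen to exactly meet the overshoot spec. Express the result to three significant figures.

ζ = −ln(OS)/√(π² + (ln OS)²). With OS = 0.480, ln OS = −0.7340 and ζ = 0.7340/3.226 = 0.228.
From t_s ≈ 3/(ζω_n): ω_n = 3/(ζ·t_s) = 3/(0.228·1.50) = 8.79 rad/s.

ω_n ≈ 8.79 rad/s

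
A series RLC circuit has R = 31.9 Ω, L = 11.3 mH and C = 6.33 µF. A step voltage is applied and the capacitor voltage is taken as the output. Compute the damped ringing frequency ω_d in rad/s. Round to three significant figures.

For a series RLC circuit (capacitor voltage as output), ω_n = 1/√(LC) = 1/√(11.3 mH · 6.33 µF) = 3740 rad/s.
ζ = (R/2)·√(C/L) = (31.9/2)·√(6.33 µF/11.3 mH) = 0.378.
The damped frequency ω_d = ω_n√(1−ζ²) = 3460 rad/s.

ω_d ≈ 3460 rad/s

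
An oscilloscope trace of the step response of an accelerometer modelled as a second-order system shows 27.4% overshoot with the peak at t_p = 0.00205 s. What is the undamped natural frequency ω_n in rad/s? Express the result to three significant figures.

From the overshoot, ζ = −ln(OS)/√(π²+ln²(OS)) = 0.381.
t_p = π/ω_d ⇒ ω_d = 1530 rad/s; then ω_n = ω_d/√(1−ζ²) = 1660 rad/s.

ω_n ≈ 1660 rad/s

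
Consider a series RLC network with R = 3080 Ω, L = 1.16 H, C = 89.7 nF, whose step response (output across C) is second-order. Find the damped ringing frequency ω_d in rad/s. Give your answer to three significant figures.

For a series RLC circuit (capacitor voltage as output), ω_n = 1/√(LC) = 1/√(1.16 H · 89.7 nF) = 3100 rad/s.
ζ = (R/2)·√(C/L) = (3080/2)·√(89.7 nF/1.16 H) = 0.428.
The damped frequency ω_d = ω_n√(1−ζ²) = 2800 rad/s.

ω_d ≈ 2800 rad/s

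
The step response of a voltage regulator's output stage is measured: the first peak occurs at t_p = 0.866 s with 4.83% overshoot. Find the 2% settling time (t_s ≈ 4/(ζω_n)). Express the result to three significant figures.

t_s ≈ 1.14 s

ζ from %OS: ζ = |ln 0.0483|/√(π²+ln²0.0483) = 0.694.
t_p = π/ω_d ⇒ ω_d = 3.63 rad/s; then ω_n = ω_d/√(1−ζ²) = 5.04 rad/s.
t_s ≈ 4/(ζω_n) = 4/(0.694·5.04) = 1.14 s.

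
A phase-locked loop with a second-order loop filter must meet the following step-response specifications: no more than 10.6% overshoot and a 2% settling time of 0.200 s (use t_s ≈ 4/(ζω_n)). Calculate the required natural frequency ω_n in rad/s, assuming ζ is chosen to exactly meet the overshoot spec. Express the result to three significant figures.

ω_n ≈ 34.4 rad/s

Inverting the overshoot relation: ζ = |ln 0.106|/√(π² + ln²0.106) = 0.581.
Then ω_n = 4/(ζ t_s) = 4/(0.581 × 0.200) = 34.4 rad/s.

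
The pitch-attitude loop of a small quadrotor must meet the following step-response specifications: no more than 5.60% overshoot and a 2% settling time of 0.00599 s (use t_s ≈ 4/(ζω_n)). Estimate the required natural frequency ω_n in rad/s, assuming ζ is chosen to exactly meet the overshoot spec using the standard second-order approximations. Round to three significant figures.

ω_n ≈ 988 rad/s

Inverting the overshoot relation: ζ = |ln 0.0560|/√(π² + ln²0.0560) = 0.676.
Then ω_n = 4/(ζ t_s) = 4/(0.676 × 0.00599) = 988 rad/s.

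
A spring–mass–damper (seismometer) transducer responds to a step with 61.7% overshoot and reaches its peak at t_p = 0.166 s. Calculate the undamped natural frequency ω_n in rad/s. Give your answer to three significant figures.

ω_n ≈ 19.1 rad/s

ζ from %OS: ζ = |ln 0.617|/√(π²+ln²0.617) = 0.152.
t_p = π/ω_d ⇒ ω_d = 18.9 rad/s; then ω_n = ω_d/√(1−ζ²) = 19.1 rad/s.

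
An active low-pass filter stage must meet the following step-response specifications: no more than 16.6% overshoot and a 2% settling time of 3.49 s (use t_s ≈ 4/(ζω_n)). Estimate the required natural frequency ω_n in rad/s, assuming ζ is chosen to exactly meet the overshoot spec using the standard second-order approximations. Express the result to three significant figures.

ζ = −ln(OS)/√(π² + (ln OS)²). With OS = 0.166, ln OS = −1.796 and ζ = 1.796/3.619 = 0.496.
Then ω_n = 4/(ζ t_s) = 4/(0.496 × 3.49) = 2.31 rad/s.

ω_n ≈ 2.31 rad/s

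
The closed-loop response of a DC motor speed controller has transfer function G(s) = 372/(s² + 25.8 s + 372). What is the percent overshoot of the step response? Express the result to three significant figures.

%OS ≈ 5.92%

Matching coefficients with s² + 2ζω_n s + ω_n² gives ω_n² = 372 ⇒ ω_n = 19.3 rad/s, and ζ = 25.8/(2ω_n) = 0.669.
%OS = 100 e^{−πζ/√(1−ζ²)} with ζ = 0.669 gives 5.92%.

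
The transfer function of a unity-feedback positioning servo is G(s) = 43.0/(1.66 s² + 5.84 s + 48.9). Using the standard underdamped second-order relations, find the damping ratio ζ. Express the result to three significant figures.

Dividing through by 1.66: denominator becomes s² + 3.518 s + 29.46.
So ω_n = √29.46 = 5.43 rad/s and ζ = 3.518/(2·5.43) = 0.324.

ζ ≈ 0.324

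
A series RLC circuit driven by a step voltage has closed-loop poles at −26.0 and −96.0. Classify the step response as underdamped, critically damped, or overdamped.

overdamped

Since the poles are distinct, negative and real, the response is overdamped.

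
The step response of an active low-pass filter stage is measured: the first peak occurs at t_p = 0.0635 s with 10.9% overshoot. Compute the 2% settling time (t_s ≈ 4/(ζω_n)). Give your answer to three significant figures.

The overshoot fixes ζ = −ln(OS)/√(π²+ln²(OS)) = 0.576.
t_p = π/ω_d ⇒ ω_d = 49.5 rad/s; then ω_n = ω_d/√(1−ζ²) = 60.5 rad/s.
t_s ≈ 4/(ζω_n) = 4/(0.576·60.5) = 0.115 s.

t_s ≈ 0.115 s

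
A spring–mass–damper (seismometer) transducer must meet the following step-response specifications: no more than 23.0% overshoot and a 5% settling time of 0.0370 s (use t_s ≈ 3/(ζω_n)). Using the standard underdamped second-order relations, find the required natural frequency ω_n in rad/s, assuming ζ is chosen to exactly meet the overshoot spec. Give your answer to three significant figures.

ζ = −ln(OS)/√(π² + (ln OS)²). With OS = 0.230, ln OS = −1.470 and ζ = 1.470/3.468 = 0.424.
Then ω_n = 3/(ζ t_s) = 3/(0.424 × 0.0370) = 191 rad/s.

ω_n ≈ 191 rad/s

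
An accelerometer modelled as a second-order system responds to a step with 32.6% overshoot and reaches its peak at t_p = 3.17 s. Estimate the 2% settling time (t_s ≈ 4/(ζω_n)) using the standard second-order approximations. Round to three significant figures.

ζ from %OS: ζ = |ln 0.326|/√(π²+ln²0.326) = 0.336.
From t_p = π/ω_d, ω_d = π/3.17 = 0.991 rad/s, so ω_n = ω_d/√(1−ζ²) = 1.05 rad/s.
t_s ≈ 4/(ζω_n) = 4/(0.336·1.05) = 11.3 s.

t_s ≈ 11.3 s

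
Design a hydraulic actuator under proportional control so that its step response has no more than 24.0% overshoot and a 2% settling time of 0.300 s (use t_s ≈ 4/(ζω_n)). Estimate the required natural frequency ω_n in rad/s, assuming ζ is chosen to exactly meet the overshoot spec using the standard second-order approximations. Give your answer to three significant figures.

ω_n ≈ 32.2 rad/s

Inverting the overshoot relation: ζ = |ln 0.240|/√(π² + ln²0.240) = 0.414.
Then ω_n = 4/(ζ t_s) = 4/(0.414 × 0.300) = 32.2 rad/s.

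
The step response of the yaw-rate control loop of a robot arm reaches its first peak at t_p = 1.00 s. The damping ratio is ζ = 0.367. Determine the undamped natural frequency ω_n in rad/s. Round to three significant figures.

Peak time t_p = π/ω_d, so ω_d = π/t_p = π/1.00 = 3.14 rad/s.
ω_n = ω_d/√(1−ζ²) = 3.14/√0.865 = 3.38 rad/s.

ω_n ≈ 3.38 rad/s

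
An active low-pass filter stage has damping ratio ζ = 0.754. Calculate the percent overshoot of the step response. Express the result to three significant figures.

%OS ≈ 2.72%

For an underdamped second-order system, %OS = 100·exp(−πζ/√(1−ζ²)).
πζ/√(1−ζ²) = π·0.754/√(1−0.569) = 3.606, so %OS = 100·e^(−3.606) = 2.72%.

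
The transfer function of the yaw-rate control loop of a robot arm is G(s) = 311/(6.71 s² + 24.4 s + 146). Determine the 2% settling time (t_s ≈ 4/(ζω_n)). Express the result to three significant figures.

t_s ≈ 2.20 s

Dividing through by 6.71: denominator becomes s² + 3.636 s + 21.76.
So ω_n = √21.76 = 4.66 rad/s and ζ = 3.636/(2·4.66) = 0.390.
t_s ≈ 4/(ζω_n) = 2.20 s.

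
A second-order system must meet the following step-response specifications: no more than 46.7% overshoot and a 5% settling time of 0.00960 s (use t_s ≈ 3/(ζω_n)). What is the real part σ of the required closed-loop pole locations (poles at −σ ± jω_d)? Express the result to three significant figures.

The settling-time spec alone fixes σ = ζω_n = 3/t_s = 3/0.00960 = 313.
(Overshoot then fixes ζ = 0.236 and hence ω_d = σ·√(1−ζ²)/ζ = 1290 rad/s.)

σ ≈ 313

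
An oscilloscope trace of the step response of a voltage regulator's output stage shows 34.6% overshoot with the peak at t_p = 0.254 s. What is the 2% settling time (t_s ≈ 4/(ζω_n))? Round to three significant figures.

From the overshoot, ζ = −ln(OS)/√(π²+ln²(OS)) = 0.320.
From t_p = π/ω_d, ω_d = π/0.254 = 12.4 rad/s, so ω_n = ω_d/√(1−ζ²) = 13.1 rad/s.
t_s ≈ 4/(ζω_n) = 4/(0.320·13.1) = 0.957 s.

t_s ≈ 0.957 s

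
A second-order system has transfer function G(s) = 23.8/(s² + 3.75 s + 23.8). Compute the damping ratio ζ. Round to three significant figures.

Comparing the denominator to s² + 2ζω_n s + ω_n²: ω_n = √23.8 = 4.88 rad/s, and 2ζω_n = 3.75 so ζ = 3.75/(2·4.88) = 0.384.

ζ ≈ 0.384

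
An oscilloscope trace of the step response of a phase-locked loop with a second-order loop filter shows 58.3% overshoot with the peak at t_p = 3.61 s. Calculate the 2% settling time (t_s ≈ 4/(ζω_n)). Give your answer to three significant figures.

From the overshoot, ζ = −ln(OS)/√(π²+ln²(OS)) = 0.169.
From t_p = π/ω_d, ω_d = π/3.61 = 0.870 rad/s, so ω_n = ω_d/√(1−ζ²) = 0.883 rad/s.
t_s ≈ 4/(ζω_n) = 4/(0.169·0.883) = 26.8 s.

t_s ≈ 26.8 s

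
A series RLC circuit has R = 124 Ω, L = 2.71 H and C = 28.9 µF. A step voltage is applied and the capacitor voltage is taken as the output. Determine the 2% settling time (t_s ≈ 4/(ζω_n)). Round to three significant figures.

t_s ≈ 0.175 s

For a series RLC circuit (capacitor voltage as output), ω_n = 1/√(LC) = 1/√(2.71 H · 28.9 µF) = 113 rad/s.
ζ = (R/2)·√(C/L) = (124/2)·√(28.9 µF/2.71 H) = 0.202.
t_s ≈ 4/(ζω_n) = 0.175 s.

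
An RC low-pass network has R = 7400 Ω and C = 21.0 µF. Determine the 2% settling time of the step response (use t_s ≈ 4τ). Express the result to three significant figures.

τ = RC = 7400 × 21.0 µF = 0.155 s.
t_s ≈ 4τ = 0.622 s.

t_s ≈ 0.622 s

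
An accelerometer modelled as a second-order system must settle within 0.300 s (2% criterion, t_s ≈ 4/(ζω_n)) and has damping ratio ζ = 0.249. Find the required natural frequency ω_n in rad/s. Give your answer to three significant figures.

Rearranging t_s ≈ 4/(ζω_n) gives ω_n = 4/(ζ·t_s) = 4/(0.249 × 0.300) = 53.5 rad/s.

ω_n ≈ 53.5 rad/s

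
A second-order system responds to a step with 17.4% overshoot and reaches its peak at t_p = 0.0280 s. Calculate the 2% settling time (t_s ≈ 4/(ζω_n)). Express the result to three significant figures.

ζ from %OS: ζ = |ln 0.174|/√(π²+ln²0.174) = 0.486.
From t_p = π/ω_d, ω_d = π/0.0280 = 112 rad/s, so ω_n = ω_d/√(1−ζ²) = 128 rad/s.
t_s ≈ 4/(ζω_n) = 4/(0.486·128) = 0.0640 s.

t_s ≈ 0.0640 s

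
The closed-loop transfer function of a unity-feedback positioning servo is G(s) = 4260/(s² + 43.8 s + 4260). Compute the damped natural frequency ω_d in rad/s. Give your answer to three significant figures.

Matching coefficients with s² + 2ζω_n s + ω_n² gives ω_n² = 4260 ⇒ ω_n = 65.3 rad/s, and ζ = 43.8/(2ω_n) = 0.336.
ω_d = 65.3·√(1 − 0.336²) = 61.5 rad/s.

ω_d ≈ 61.5 rad/s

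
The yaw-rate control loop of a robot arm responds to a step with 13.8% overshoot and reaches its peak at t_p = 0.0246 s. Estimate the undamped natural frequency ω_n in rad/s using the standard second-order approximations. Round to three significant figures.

ω_n ≈ 151 rad/s

From the overshoot, ζ = −ln(OS)/√(π²+ln²(OS)) = 0.533.
From t_p = π/ω_d, ω_d = π/0.0246 = 128 rad/s, so ω_n = ω_d/√(1−ζ²) = 151 rad/s.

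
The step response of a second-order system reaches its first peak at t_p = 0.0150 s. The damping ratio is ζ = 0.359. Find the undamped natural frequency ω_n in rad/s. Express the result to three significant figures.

Peak time t_p = π/ω_d, so ω_d = π/t_p = π/0.0150 = 209 rad/s.
ω_n = ω_d/√(1−ζ²) = 209/√0.871 = 224 rad/s.

ω_n ≈ 224 rad/s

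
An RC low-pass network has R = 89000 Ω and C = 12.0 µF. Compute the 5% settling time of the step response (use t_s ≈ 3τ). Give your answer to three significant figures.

τ = RC = 89000 × 12.0 µF = 1.07 s.
t_s ≈ 3τ = 3.20 s.

t_s ≈ 3.20 s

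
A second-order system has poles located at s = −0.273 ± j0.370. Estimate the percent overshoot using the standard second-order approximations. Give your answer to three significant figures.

|pole| = ω_n = √(0.273² + 0.370²) = 0.460 rad/s; ζ = cos θ = σ/ω_n = 0.594.
%OS = 100·exp(−πζ/√(1−ζ²)) = 9.85%.

%OS ≈ 9.85%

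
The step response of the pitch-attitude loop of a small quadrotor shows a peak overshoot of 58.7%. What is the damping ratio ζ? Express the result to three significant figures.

ζ = −ln(OS)/√(π² + (ln OS)²). With OS = 0.587, ln OS = −0.5327 and ζ = 0.5327/3.186 = 0.167.

ζ ≈ 0.167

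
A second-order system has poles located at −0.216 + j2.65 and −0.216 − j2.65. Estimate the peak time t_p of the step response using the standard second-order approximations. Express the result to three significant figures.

t_p ≈ 1.19 s

t_p = π/ω_d with ω_d = 2.65 (the imaginary part), so t_p = 1.19 s.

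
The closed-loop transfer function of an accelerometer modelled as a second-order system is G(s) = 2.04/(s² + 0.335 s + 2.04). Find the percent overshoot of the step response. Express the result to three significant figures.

Matching coefficients with s² + 2ζω_n s + ω_n² gives ω_n² = 2.04 ⇒ ω_n = 1.43 rad/s, and ζ = 0.335/(2ω_n) = 0.117.
%OS = 100·exp(−πζ/√(1−ζ²)) = 69.0%.

%OS ≈ 69.0%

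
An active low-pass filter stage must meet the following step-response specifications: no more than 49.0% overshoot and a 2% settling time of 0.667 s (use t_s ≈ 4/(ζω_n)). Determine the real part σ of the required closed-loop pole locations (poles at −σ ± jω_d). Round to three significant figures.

σ ≈ 6.00

The settling-time spec alone fixes σ = ζω_n = 4/t_s = 4/0.667 = 6.00.
(Overshoot then fixes ζ = 0.221 and hence ω_d = σ·√(1−ζ²)/ζ = 26.4 rad/s.)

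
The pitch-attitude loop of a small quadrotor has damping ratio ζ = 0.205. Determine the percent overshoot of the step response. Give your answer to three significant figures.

For an underdamped second-order system, %OS = 100·exp(−πζ/√(1−ζ²)).
πζ/√(1−ζ²) = π·0.205/√(1−0.0420) = 0.6580, so %OS = 100·e^(−0.6580) = 51.8%.

%OS ≈ 51.8%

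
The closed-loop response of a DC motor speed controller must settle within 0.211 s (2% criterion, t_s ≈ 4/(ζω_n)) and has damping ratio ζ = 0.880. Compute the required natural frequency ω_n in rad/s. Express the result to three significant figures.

ω_n ≈ 21.5 rad/s

Rearranging t_s ≈ 4/(ζω_n) gives ω_n = 4/(ζ·t_s) = 4/(0.880 × 0.211) = 21.5 rad/s.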